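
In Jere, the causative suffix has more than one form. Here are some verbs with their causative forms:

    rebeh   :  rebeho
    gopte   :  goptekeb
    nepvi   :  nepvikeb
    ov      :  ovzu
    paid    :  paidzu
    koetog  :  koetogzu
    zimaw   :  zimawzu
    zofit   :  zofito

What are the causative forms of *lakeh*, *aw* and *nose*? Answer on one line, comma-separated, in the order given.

lakeho, awzu, nosekeb

The suffix is conditioned by the final sound: -o when the stem ends in a voiceless consonant (*rebeh*, *zofit*); -zu when the stem ends in a voiced consonant (*ov*, *paid*, *koetog*, *zimaw*); -keb when the stem ends in a vowel (*gopte*, *nepvi*).
*lakeh*: final sound = /h/, a voiceless consonant → -o → *lakeho*.
The final sound of *aw* is /w/, which is a voiced consonant, so the suffix is -zu, giving *awzu*.
*nose*: final sound = /e/, a vowel → -keb → *nosekeb*.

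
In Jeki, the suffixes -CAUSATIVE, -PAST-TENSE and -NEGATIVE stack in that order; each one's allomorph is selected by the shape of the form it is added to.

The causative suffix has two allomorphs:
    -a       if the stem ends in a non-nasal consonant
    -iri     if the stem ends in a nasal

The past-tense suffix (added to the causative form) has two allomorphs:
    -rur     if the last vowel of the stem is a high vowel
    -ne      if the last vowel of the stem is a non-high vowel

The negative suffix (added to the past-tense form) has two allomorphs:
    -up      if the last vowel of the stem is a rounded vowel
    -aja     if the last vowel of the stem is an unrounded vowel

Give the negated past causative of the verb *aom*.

*aom* — final consonant /m/ (a nasal) → -iri → *aomiri*.
Since the last vowel of the causative form *aomiri* is /i/ (a high vowel), it takes -rur, giving *aomirirur*.
The past-tense form *aomirirur*: last vowel = /u/, a rounded vowel → -up → *aomirirurup*.

aomirirurup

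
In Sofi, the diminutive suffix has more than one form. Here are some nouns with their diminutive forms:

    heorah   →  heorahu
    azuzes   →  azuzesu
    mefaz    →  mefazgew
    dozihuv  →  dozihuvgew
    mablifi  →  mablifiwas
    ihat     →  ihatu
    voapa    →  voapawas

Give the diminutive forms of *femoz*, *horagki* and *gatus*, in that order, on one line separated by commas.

femozgew, horagkiwas, gatusu

The pattern is voicing of the final sound: -u when the stem ends in a voiceless consonant (*heorah*, *azuzes*, *ihat*); -gew when the stem ends in a voiced consonant (*mefaz*, *dozihuv*); -was when the stem ends in a vowel (*mablifi*, *voapa*).
*femoz* — final sound /z/ (a voiced consonant) → -gew → *femozgew*.
*horagki* — final sound /i/ (a vowel) → -was → *horagkiwas*.
*gatus*: final sound = /s/, a voiceless consonant → -u → *gatusu*.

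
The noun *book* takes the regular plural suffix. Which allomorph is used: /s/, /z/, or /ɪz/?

The stem *book* ends in a voiceless non-sibilant consonant.
The plural suffix surfaces as /ɪz/ after sibilants, /s/ after other voiceless consonants, and /z/ after other voiced sounds.
So the plural -s on *book* is pronounced /s/.

/s/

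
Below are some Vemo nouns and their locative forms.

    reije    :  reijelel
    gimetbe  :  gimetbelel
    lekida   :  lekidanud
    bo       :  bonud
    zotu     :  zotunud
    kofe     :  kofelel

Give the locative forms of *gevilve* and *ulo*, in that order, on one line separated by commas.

The pattern is front/back vowel harmony: -lel when the last vowel of the stem is a front vowel (*reije*, *gimetbe*, *kofe*); -nud when the last vowel of the stem is a back vowel (*lekida*, *bo*, *zotu*).
*gevilve*: last vowel = /e/, a front vowel → -lel → *gevilvelel*.
*ulo*: last vowel = /o/, a back vowel → -nud → *ulonud*.

gevilvelel, ulonud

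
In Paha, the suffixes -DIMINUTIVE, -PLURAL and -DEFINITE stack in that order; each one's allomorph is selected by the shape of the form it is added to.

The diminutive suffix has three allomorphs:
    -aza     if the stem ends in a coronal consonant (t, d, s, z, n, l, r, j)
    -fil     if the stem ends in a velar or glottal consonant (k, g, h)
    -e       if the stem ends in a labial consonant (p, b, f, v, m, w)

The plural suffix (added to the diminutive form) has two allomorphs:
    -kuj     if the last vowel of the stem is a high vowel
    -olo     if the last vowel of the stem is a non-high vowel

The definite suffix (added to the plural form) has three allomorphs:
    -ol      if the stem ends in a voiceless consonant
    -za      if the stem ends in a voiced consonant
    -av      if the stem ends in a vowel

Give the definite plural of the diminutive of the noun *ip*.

ipeoloav

Since the final consonant of *ip* is /p/ (labial), it takes -e, giving *ipe*.
The diminutive form *ipe*: last vowel = /e/, a non-high vowel → -olo → *ipeolo*.
The final sound of the plural form *ipeolo* is /o/, which is a vowel, so the definite suffix is -av, giving *ipeoloav*.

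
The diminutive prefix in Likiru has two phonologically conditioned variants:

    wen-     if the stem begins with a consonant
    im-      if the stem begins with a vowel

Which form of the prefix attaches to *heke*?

Since the first sound of *heke* is /h/ (a consonant), it takes wen-.

wen-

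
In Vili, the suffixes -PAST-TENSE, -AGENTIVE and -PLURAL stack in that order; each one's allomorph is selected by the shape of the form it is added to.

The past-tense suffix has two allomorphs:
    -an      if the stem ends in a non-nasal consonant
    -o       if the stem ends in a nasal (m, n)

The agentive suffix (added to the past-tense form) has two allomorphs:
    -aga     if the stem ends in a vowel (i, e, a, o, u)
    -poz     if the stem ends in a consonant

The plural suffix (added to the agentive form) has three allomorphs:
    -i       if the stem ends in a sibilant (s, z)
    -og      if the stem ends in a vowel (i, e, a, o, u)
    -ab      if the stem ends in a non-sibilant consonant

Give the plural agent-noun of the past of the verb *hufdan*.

hufdanoagaog

*hufdan* — final consonant /n/ (a nasal) → -o → *hufdano*.
The final sound of the past-tense form *hufdano* is /o/, which is a vowel, so the agentive suffix is -aga, giving *hufdanoaga*.
Since the final sound of the agentive form *hufdanoaga* is /a/ (a vowel), it takes -og, giving *hufdanoagaog*.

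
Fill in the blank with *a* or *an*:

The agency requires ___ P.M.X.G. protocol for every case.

a

The indefinite article is chosen by the initial *sound* of the following word, not its spelling.
The initialism *P.M.X.G.* is read letter by letter; the first letter, P, is pronounced /piː/, which begins with a consonant sound.
So the article is *a*: The agency requires a P.M.X.G. protocol for every case.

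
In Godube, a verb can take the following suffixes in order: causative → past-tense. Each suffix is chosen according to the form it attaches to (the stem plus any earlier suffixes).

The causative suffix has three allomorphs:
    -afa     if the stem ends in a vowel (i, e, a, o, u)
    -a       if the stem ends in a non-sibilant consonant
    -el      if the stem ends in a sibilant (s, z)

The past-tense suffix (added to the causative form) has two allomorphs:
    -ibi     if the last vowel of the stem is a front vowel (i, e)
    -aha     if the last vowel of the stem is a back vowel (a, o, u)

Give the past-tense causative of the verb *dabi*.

dabiafaaha

Since the final sound of *dabi* is /i/ (a vowel), it takes -afa, giving *dabiafa*.
The causative form *dabiafa* — last vowel /a/ (a back vowel) → -aha → *dabiafaaha*.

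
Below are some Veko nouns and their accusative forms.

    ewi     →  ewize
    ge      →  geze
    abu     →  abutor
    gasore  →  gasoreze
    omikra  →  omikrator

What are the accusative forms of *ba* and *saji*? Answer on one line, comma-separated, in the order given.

The suffix is conditioned by the last vowel: -ze when the last vowel of the stem is a front vowel (*ewi*, *ge*, *gasore*); -tor when the last vowel of the stem is a back vowel (*abu*, *omikra*).
The last vowel of *ba* is /a/, which is a back vowel, so the suffix is -tor, giving *bator*.
The last vowel of *saji* is /i/, which is a front vowel, so the suffix is -ze, giving *sajize*.

bator, sajize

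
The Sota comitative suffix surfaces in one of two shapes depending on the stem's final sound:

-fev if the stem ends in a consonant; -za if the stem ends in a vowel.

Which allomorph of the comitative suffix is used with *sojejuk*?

-fev

*sojejuk* — final sound /k/ (a consonant) → -fev.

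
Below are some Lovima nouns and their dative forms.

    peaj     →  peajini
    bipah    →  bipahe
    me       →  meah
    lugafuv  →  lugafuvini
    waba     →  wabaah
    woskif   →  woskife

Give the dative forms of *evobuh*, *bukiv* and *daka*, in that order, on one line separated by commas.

evobuhe, bukivini, dakaah

The alternation tracks the final sound of the stem — -e when the stem ends in a voiceless consonant (*bipah*, *woskif*); -ini when the stem ends in a voiced consonant (*peaj*, *lugafuv*); -ah when the stem ends in a vowel (*me*, *waba*).
*evobuh*: final sound = /h/, a voiceless consonant → -e → *evobuhe*.
*bukiv* — final sound /v/ (a voiced consonant) → -ini → *bukivini*.
The final sound of *daka* is /a/, which is a vowel, so the suffix is -ah, giving *dakaah*.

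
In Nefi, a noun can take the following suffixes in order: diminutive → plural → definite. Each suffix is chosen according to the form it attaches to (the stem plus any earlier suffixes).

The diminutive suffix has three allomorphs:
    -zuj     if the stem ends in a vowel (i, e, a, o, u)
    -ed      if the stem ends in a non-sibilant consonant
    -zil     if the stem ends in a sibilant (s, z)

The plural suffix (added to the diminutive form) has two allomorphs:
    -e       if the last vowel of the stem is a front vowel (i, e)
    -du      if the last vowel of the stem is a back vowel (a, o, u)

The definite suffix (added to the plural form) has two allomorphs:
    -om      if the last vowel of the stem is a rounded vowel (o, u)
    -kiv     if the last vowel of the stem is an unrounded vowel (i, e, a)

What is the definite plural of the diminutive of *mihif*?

mihifedekiv

Since the final sound of *mihif* is /f/ (a non-sibilant consonant), it takes -ed, giving *mihifed*.
The diminutive form *mihifed* — last vowel /e/ (a front vowel) → -e → *mihifede*.
The last vowel of the plural form *mihifede* is /e/, which is an unrounded vowel, so the definite suffix is -kiv, giving *mihifedekiv*.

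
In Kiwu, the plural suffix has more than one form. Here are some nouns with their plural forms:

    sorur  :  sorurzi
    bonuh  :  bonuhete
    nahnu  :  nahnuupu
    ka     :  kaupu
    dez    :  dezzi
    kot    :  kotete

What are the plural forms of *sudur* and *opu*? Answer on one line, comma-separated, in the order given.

The pattern is voicing of the final sound: -ete when the stem ends in a voiceless consonant (*bonuh*, *kot*); -zi when the stem ends in a voiced consonant (*sorur*, *dez*); -upu when the stem ends in a vowel (*nahnu*, *ka*).
The final sound of *sudur* is /r/, which is a voiced consonant, so the suffix is -zi, giving *sudurzi*.
The final sound of *opu* is /u/, which is a vowel, so the suffix is -upu, giving *opuupu*.

sudurzi, opuupu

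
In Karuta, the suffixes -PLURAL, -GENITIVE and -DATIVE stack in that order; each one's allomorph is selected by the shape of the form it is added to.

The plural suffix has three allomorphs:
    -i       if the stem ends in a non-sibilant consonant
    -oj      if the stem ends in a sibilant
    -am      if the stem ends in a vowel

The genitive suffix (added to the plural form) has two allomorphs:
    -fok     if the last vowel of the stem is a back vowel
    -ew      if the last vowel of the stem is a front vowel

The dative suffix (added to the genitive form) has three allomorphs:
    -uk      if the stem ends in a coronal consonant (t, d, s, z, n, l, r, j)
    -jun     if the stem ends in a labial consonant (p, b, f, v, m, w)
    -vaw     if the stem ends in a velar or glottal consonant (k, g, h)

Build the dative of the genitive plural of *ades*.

Since the final sound of *ades* is /s/ (a sibilant), it takes -oj, giving *adesoj*.
Since the last vowel of the plural form *adesoj* is /o/ (a back vowel), it takes -fok, giving *adesojfok*.
Since the final consonant of the genitive form *adesojfok* is /k/ (velar/glottal), it takes -vaw, giving *adesojfokvaw*.

adesojfokvaw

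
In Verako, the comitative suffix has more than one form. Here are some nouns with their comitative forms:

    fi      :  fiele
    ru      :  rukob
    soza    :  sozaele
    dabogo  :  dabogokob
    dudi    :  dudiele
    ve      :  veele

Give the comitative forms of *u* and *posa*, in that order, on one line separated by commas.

The suffix is conditioned by the last vowel: -kob when the last vowel of the stem is a rounded vowel (*ru*, *dabogo*); -ele when the last vowel of the stem is an unrounded vowel (*fi*, *soza*, *dudi*, *ve*).
*u*: last vowel = /u/, a rounded vowel → -kob → *ukob*.
The last vowel of *posa* is /a/, which is an unrounded vowel, so the suffix is -ele, giving *posaele*.

ukob, posaele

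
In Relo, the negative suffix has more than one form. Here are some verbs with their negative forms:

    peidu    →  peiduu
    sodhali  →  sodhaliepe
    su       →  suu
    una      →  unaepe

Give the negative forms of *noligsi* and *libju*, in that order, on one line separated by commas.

The alternation tracks the last vowel of the stem — -u when the last vowel of the stem is a rounded vowel (*peidu*, *su*); -epe when the last vowel of the stem is an unrounded vowel (*sodhali*, *una*).
Since the last vowel of *noligsi* is /i/ (an unrounded vowel), it takes -epe, giving *noligsiepe*.
The last vowel of *libju* is /u/, which is a rounded vowel, so the suffix is -u, giving *libjuu*.

noligsiepe, libjuu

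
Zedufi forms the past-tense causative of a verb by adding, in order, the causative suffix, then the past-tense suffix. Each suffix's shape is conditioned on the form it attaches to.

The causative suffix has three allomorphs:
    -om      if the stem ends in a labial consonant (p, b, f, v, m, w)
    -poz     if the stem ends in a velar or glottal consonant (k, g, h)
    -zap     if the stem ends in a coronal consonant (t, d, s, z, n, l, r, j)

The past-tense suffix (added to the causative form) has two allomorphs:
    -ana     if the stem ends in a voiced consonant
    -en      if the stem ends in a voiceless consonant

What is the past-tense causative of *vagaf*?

*vagaf*: final consonant = /f/, labial → -om → *vagafom*.
Since the final consonant of the causative form *vagafom* is /m/ (voiced), it takes -ana, giving *vagafomana*.

vagafomana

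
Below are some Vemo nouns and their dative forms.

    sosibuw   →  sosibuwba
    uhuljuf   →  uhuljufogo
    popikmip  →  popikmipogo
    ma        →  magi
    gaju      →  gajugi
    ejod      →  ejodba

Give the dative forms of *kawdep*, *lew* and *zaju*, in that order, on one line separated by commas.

The suffix is conditioned by the final sound: -ogo when the stem ends in a voiceless consonant (*uhuljuf*, *popikmip*); -ba when the stem ends in a voiced consonant (*sosibuw*, *ejod*); -gi when the stem ends in a vowel (*ma*, *gaju*).
The final sound of *kawdep* is /p/, which is a voiceless consonant, so the suffix is -ogo, giving *kawdepogo*.
*lew* — final sound /w/ (a voiced consonant) → -ba → *lewba*.
*zaju*: final sound = /u/, a vowel → -gi → *zajugi*.

kawdepogo, lewba, zajugi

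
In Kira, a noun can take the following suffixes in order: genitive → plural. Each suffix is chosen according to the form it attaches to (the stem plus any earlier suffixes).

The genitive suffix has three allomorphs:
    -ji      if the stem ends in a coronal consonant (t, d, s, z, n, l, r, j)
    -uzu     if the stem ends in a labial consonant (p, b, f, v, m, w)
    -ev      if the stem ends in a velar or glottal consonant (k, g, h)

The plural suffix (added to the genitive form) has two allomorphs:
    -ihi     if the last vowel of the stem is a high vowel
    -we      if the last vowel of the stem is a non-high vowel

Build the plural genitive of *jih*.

*jih* — final consonant /h/ (velar/glottal) → -ev → *jihev*.
The genitive form *jihev* — last vowel /e/ (a non-high vowel) → -we → *jihevwe*.

jihevwe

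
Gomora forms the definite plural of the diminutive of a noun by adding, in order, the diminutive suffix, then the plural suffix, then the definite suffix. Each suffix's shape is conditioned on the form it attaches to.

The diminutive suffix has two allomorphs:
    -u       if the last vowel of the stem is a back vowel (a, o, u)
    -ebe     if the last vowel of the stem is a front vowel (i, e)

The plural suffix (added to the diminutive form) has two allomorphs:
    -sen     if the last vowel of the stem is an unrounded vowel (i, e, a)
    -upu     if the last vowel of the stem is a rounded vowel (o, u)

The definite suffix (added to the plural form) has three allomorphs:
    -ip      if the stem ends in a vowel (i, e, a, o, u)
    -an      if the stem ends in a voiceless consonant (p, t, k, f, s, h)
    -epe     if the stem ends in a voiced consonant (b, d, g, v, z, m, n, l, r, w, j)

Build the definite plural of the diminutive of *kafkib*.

Since the last vowel of *kafkib* is /i/ (a front vowel), it takes -ebe, giving *kafkibebe*.
The diminutive form *kafkibebe*: last vowel = /e/, an unrounded vowel → -sen → *kafkibebesen*.
The plural form *kafkibebesen* — final sound /n/ (a voiced consonant) → -epe → *kafkibebesenepe*.

kafkibebesenepe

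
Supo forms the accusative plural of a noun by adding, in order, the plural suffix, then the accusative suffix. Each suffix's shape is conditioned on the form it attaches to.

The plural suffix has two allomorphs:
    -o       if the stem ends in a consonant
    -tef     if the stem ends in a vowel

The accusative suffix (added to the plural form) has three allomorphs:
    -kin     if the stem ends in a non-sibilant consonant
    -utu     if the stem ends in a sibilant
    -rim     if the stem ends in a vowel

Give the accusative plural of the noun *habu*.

The final sound of *habu* is /u/, which is a vowel, so the plural suffix is -tef, giving *habutef*.
The final sound of the plural form *habutef* is /f/, which is a non-sibilant consonant, so the accusative suffix is -kin, giving *habutefkin*.

habutefkin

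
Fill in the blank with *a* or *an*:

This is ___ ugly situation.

The indefinite article is chosen by the initial *sound* of the following word, not its spelling.
*ugly* begins with the sound /ʌ/ (u pronounced /ʌ/) — a vowel sound.
So the article is *an*: This is an ugly situation.

an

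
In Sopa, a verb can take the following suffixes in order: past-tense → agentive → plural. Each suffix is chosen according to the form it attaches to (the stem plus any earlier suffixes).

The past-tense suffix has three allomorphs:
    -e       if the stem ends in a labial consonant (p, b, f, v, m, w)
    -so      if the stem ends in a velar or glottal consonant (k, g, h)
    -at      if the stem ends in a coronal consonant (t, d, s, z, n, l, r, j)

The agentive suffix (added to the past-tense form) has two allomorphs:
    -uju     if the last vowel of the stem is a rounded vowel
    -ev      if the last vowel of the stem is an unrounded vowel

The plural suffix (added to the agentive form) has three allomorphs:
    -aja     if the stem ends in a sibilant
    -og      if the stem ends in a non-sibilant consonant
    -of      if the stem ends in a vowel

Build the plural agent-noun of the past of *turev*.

tureveevog

Since the final consonant of *turev* is /v/ (labial), it takes -e, giving *tureve*.
The past-tense form *tureve*: last vowel = /e/, an unrounded vowel → -ev → *tureveev*.
The agentive form *tureveev*: final sound = /v/, a non-sibilant consonant → -og → *tureveevog*.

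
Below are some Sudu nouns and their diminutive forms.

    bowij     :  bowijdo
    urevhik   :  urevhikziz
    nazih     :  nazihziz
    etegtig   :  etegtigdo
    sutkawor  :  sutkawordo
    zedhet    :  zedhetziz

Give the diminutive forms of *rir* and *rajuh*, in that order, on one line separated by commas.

The alternation tracks the final consonant of the stem — -ziz when the stem ends in a voiceless consonant (*urevhik*, *nazih*, *zedhet*); -do when the stem ends in a voiced consonant (*bowij*, *etegtig*, *sutkawor*).
*rir* — final consonant /r/ (voiced) → -do → *rirdo*.
*rajuh* — final consonant /h/ (voiceless) → -ziz → *rajuhziz*.

rirdo, rajuhziz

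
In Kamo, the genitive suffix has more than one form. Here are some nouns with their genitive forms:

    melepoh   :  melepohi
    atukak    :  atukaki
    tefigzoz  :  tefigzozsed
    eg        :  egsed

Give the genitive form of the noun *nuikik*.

nuikiki

The alternation tracks the final consonant of the stem — -i when the stem ends in a voiceless consonant (*melepoh*, *atukak*); -sed when the stem ends in a voiced consonant (*tefigzoz*, *eg*).
*nuikik* — final consonant /k/ (voiceless) → -i → *nuikiki*.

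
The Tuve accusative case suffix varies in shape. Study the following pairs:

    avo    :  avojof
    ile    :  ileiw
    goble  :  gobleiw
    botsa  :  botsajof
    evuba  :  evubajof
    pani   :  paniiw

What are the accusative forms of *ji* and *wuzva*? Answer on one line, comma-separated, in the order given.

The alternation tracks the last vowel of the stem — -iw when the last vowel of the stem is a front vowel (*ile*, *goble*, *pani*); -jof when the last vowel of the stem is a back vowel (*avo*, *botsa*, *evuba*).
*ji*: last vowel = /i/, a front vowel → -iw → *jiiw*.
Since the last vowel of *wuzva* is /a/ (a back vowel), it takes -jof, giving *wuzvajof*.

jiiw, wuzvajof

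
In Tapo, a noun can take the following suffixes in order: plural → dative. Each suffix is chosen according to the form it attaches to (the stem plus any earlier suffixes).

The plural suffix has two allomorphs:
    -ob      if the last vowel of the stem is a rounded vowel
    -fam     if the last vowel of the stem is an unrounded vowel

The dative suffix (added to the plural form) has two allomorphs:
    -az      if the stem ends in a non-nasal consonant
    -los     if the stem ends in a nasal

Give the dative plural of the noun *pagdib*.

pagdibfamlos

*pagdib*: last vowel = /i/, an unrounded vowel → -fam → *pagdibfam*.
The plural form *pagdibfam* — final consonant /m/ (a nasal) → -los → *pagdibfamlos*.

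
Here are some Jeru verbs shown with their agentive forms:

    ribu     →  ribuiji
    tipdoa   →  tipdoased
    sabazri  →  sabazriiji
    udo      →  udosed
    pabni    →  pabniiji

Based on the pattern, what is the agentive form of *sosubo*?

The pattern is height harmony: -iji when the last vowel of the stem is a high vowel (*ribu*, *sabazri*, *pabni*); -sed when the last vowel of the stem is a non-high vowel (*tipdoa*, *udo*).
*sosubo*: last vowel = /o/, a non-high vowel → -sed → *sosubosed*.

sosubosed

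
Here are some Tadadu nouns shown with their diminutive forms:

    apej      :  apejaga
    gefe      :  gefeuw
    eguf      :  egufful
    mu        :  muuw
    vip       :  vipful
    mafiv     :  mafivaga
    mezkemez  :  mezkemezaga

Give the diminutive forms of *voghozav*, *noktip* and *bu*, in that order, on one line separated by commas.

The alternation tracks the final sound of the stem — -ful when the stem ends in a voiceless consonant (*eguf*, *vip*); -aga when the stem ends in a voiced consonant (*apej*, *mafiv*, *mezkemez*); -uw when the stem ends in a vowel (*gefe*, *mu*).
Since the final sound of *voghozav* is /v/ (a voiced consonant), it takes -aga, giving *voghozavaga*.
*noktip*: final sound = /p/, a voiceless consonant → -ful → *noktipful*.
*bu* — final sound /u/ (a vowel) → -uw → *buuw*.

voghozavaga, noktipful, buuw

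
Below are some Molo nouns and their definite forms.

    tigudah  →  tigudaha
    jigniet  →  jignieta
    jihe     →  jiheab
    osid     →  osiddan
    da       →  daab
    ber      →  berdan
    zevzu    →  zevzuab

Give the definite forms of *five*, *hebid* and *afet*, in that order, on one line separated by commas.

The suffix is conditioned by the final sound: -a when the stem ends in a voiceless consonant (*tigudah*, *jigniet*); -dan when the stem ends in a voiced consonant (*osid*, *ber*); -ab when the stem ends in a vowel (*jihe*, *da*, *zevzu*).
Since the final sound of *five* is /e/ (a vowel), it takes -ab, giving *fiveab*.
Since the final sound of *hebid* is /d/ (a voiced consonant), it takes -dan, giving *hebiddan*.
Since the final sound of *afet* is /t/ (a voiceless consonant), it takes -a, giving *afeta*.

fiveab, hebiddan, afeta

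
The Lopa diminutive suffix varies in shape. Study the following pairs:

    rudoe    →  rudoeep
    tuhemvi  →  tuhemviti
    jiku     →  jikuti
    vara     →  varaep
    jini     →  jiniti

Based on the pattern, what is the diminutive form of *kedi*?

kediti

The pattern is height harmony: -ti when the last vowel of the stem is a high vowel (*tuhemvi*, *jiku*, *jini*); -ep when the last vowel of the stem is a non-high vowel (*rudoe*, *vara*).
The last vowel of *kedi* is /i/, which is a high vowel, so the suffix is -ti, giving *kediti*.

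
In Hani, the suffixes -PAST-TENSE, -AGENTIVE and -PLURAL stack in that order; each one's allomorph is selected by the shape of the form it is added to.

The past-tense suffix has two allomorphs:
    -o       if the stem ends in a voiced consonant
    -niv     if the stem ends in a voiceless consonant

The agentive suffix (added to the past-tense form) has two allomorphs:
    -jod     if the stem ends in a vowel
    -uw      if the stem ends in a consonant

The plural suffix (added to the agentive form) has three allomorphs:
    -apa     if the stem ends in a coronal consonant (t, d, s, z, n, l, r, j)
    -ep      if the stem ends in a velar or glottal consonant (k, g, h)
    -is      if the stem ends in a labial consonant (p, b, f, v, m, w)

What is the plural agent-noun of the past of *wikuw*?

wikuwojodapa

*wikuw* — final consonant /w/ (voiced) → -o → *wikuwo*.
Since the final sound of the past-tense form *wikuwo* is /o/ (a vowel), it takes -jod, giving *wikuwojod*.
The agentive form *wikuwojod*: final consonant = /d/, coronal → -apa → *wikuwojodapa*.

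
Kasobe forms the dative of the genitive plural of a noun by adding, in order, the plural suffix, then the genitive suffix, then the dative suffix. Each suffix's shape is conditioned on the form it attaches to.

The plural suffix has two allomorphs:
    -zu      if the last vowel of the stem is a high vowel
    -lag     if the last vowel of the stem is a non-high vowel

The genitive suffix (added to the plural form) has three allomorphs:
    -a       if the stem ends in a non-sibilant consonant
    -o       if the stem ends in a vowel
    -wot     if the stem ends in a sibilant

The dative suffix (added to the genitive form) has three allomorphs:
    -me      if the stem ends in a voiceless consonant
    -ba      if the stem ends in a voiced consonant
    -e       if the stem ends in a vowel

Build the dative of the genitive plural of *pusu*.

*pusu* — last vowel /u/ (a high vowel) → -zu → *pusuzu*.
Since the final sound of the plural form *pusuzu* is /u/ (a vowel), it takes -o, giving *pusuzuo*.
Since the final sound of the genitive form *pusuzuo* is /o/ (a vowel), it takes -e, giving *pusuzuoe*.

pusuzuoe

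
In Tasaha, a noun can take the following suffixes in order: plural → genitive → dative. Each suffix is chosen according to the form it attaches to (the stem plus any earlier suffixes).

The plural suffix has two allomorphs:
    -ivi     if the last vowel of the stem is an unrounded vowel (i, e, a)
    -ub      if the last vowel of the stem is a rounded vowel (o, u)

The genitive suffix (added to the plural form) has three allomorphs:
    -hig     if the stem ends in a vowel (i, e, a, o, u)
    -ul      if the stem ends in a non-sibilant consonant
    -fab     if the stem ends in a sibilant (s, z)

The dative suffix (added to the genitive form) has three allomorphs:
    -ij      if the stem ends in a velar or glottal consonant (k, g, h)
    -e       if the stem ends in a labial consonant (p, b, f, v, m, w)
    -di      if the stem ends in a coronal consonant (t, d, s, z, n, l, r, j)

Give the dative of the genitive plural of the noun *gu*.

guubuldi

The last vowel of *gu* is /u/, which is a rounded vowel, so the plural suffix is -ub, giving *guub*.
The final sound of the plural form *guub* is /b/, which is a non-sibilant consonant, so the genitive suffix is -ul, giving *guubul*.
The genitive form *guubul*: final consonant = /l/, coronal → -di → *guubuldi*.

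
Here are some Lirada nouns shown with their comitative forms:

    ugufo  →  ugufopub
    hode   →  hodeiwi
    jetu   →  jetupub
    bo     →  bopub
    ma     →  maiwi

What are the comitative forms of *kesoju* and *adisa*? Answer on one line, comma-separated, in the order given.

The alternation tracks the last vowel of the stem — -pub when the last vowel of the stem is a rounded vowel (*ugufo*, *jetu*, *bo*); -iwi when the last vowel of the stem is an unrounded vowel (*hode*, *ma*).
*kesoju*: last vowel = /u/, a rounded vowel → -pub → *kesojupub*.
*adisa* — last vowel /a/ (an unrounded vowel) → -iwi → *adisaiwi*.

kesojupub, adisaiwi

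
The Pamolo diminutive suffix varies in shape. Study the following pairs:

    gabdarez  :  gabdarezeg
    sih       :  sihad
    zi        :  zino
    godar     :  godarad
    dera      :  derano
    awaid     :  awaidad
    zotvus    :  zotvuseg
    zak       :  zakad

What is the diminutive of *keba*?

kebano

The pattern is sibilance of the final sound: -eg when the stem ends in a sibilant (*gabdarez*, *zotvus*); -ad when the stem ends in a non-sibilant consonant (*sih*, *godar*, *awaid*, *zak*); -no when the stem ends in a vowel (*zi*, *dera*).
*keba* — final sound /a/ (a vowel) → -no → *kebano*.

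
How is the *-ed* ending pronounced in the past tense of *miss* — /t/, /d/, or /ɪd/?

The stem *miss* ends in a voiceless consonant other than /t/.
The -ed suffix is realized as /ɪd/ after /t, d/; as /t/ after other voiceless consonants; and as /d/ after other voiced sounds.
So -ed on *miss* is pronounced /t/.

/t/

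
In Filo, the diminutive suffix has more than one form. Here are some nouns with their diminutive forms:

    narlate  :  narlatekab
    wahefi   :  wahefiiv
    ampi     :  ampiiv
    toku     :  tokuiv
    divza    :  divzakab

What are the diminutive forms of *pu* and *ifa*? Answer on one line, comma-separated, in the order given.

puiv, ifakab

Looking at the last vowel of each stem: -iv when the last vowel of the stem is a high vowel (*wahefi*, *ampi*, *toku*); -kab when the last vowel of the stem is a non-high vowel (*narlate*, *divza*).
*pu*: last vowel = /u/, a high vowel → -iv → *puiv*.
*ifa*: last vowel = /a/, a non-high vowel → -kab → *ifakab*.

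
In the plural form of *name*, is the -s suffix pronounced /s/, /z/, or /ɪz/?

/z/

The stem *name* ends in a voiced non-sibilant sound.
The plural suffix surfaces as /ɪz/ after sibilants, /s/ after other voiceless consonants, and /z/ after other voiced sounds.
So the plural -s on *name* is pronounced /z/.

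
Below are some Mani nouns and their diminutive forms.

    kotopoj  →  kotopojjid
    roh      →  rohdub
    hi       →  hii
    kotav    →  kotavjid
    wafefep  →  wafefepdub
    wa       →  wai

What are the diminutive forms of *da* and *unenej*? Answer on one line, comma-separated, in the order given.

dai, unenejjid

The pattern is voicing of the final sound: -dub when the stem ends in a voiceless consonant (*roh*, *wafefep*); -jid when the stem ends in a voiced consonant (*kotopoj*, *kotav*); -i when the stem ends in a vowel (*hi*, *wa*).
*da* — final sound /a/ (a vowel) → -i → *dai*.
*unenej* — final sound /j/ (a voiced consonant) → -jid → *unenejjid*.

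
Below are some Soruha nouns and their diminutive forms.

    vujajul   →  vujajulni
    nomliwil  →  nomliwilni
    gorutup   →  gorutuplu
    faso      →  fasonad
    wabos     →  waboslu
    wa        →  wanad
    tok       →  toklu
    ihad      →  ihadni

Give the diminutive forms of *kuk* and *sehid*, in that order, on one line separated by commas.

The alternation tracks the final sound of the stem — -lu when the stem ends in a voiceless consonant (*gorutup*, *wabos*, *tok*); -ni when the stem ends in a voiced consonant (*vujajul*, *nomliwil*, *ihad*); -nad when the stem ends in a vowel (*faso*, *wa*).
Since the final sound of *kuk* is /k/ (a voiceless consonant), it takes -lu, giving *kuklu*.
Since the final sound of *sehid* is /d/ (a voiced consonant), it takes -ni, giving *sehidni*.

kuklu, sehidni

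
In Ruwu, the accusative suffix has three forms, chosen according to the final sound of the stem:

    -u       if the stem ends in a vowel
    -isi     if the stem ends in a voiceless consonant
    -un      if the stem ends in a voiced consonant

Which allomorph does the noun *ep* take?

-isi

*ep*: final sound = /p/, a voiceless consonant → -isi.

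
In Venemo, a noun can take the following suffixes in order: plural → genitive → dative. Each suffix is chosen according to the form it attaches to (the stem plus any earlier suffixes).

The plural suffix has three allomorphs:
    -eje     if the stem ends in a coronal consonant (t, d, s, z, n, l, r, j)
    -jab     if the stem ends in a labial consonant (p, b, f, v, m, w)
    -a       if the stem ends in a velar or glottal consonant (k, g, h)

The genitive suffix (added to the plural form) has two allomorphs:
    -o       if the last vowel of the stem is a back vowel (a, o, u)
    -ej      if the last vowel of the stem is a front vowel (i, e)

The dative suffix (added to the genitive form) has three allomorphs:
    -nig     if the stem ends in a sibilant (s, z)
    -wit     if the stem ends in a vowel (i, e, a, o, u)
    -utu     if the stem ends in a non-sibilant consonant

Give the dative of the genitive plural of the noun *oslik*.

*oslik* — final consonant /k/ (velar/glottal) → -a → *oslika*.
The last vowel of the plural form *oslika* is /a/, which is a back vowel, so the genitive suffix is -o, giving *oslikao*.
Since the final sound of the genitive form *oslikao* is /o/ (a vowel), it takes -wit, giving *oslikaowit*.

oslikaowit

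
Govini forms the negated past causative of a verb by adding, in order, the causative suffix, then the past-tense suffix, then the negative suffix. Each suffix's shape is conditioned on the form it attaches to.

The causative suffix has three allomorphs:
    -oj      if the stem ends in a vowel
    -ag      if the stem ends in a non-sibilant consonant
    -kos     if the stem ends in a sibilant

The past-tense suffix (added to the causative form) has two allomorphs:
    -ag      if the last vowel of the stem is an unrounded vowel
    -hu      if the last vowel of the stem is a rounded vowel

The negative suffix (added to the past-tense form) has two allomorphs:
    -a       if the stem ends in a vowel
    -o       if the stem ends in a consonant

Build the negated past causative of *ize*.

izeojhua

The final sound of *ize* is /e/, which is a vowel, so the causative suffix is -oj, giving *izeoj*.
The last vowel of the causative form *izeoj* is /o/, which is a rounded vowel, so the past-tense suffix is -hu, giving *izeojhu*.
Since the final sound of the past-tense form *izeojhu* is /u/ (a vowel), it takes -a, giving *izeojhua*.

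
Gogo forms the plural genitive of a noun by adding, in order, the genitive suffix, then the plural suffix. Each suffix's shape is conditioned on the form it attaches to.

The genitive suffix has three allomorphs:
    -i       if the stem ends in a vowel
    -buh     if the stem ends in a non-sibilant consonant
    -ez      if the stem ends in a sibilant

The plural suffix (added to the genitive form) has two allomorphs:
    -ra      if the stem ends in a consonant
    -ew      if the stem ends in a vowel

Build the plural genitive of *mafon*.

mafonbuhra

*mafon*: final sound = /n/, a non-sibilant consonant → -buh → *mafonbuh*.
Since the final sound of the genitive form *mafonbuh* is /h/ (a consonant), it takes -ra, giving *mafonbuhra*.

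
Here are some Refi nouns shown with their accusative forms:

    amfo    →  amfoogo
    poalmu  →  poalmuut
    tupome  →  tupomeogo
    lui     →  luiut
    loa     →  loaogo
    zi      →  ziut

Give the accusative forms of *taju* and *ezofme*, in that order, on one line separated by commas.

The alternation tracks the last vowel of the stem — -ut when the last vowel of the stem is a high vowel (*poalmu*, *lui*, *zi*); -ogo when the last vowel of the stem is a non-high vowel (*amfo*, *tupome*, *loa*).
*taju*: last vowel = /u/, a high vowel → -ut → *tajuut*.
*ezofme*: last vowel = /e/, a non-high vowel → -ogo → *ezofmeogo*.

tajuut, ezofmeogo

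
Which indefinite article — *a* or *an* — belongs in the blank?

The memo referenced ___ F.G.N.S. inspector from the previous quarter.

an

The indefinite article is chosen by the initial *sound* of the following word, not its spelling.
The initialism *F.G.N.S.* is read letter by letter; the first letter, F, is pronounced /ɛf/, which begins with a vowel sound.
So the article is *an*: The memo referenced an F.G.N.S. inspector from the previous quarter.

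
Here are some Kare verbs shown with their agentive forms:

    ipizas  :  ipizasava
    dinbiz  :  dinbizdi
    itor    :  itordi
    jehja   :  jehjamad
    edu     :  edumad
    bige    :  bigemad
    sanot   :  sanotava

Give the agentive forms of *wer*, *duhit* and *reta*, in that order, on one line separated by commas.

The alternation tracks the final sound of the stem — -ava when the stem ends in a voiceless consonant (*ipizas*, *sanot*); -di when the stem ends in a voiced consonant (*dinbiz*, *itor*); -mad when the stem ends in a vowel (*jehja*, *edu*, *bige*).
Since the final sound of *wer* is /r/ (a voiced consonant), it takes -di, giving *werdi*.
Since the final sound of *duhit* is /t/ (a voiceless consonant), it takes -ava, giving *duhitava*.
*reta* — final sound /a/ (a vowel) → -mad → *retamad*.

werdi, duhitava, retamad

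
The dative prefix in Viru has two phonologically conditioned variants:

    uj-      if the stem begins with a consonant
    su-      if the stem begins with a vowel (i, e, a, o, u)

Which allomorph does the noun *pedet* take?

*pedet*: first sound = /p/, a consonant → uj-.

uj-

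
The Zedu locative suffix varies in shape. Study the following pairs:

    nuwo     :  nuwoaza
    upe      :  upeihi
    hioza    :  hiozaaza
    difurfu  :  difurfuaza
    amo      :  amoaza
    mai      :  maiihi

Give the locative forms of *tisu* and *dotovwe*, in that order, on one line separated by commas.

tisuaza, dotovweihi

The pattern is front/back vowel harmony: -ihi when the last vowel of the stem is a front vowel (*upe*, *mai*); -aza when the last vowel of the stem is a back vowel (*nuwo*, *hioza*, *difurfu*, *amo*).
*tisu* — last vowel /u/ (a back vowel) → -aza → *tisuaza*.
*dotovwe*: last vowel = /e/, a front vowel → -ihi → *dotovweihi*.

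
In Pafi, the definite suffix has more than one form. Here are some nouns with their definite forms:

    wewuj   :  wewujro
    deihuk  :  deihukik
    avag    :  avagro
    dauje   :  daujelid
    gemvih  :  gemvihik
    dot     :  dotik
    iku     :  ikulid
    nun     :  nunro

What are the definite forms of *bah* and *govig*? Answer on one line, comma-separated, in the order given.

Looking at the final sound of each stem: -ik when the stem ends in a voiceless consonant (*deihuk*, *gemvih*, *dot*); -ro when the stem ends in a voiced consonant (*wewuj*, *avag*, *nun*); -lid when the stem ends in a vowel (*dauje*, *iku*).
*bah*: final sound = /h/, a voiceless consonant → -ik → *bahik*.
*govig* — final sound /g/ (a voiced consonant) → -ro → *govigro*.

bahik, govigro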